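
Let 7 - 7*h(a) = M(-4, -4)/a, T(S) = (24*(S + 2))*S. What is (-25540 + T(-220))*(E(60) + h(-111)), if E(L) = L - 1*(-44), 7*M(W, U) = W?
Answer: 642762920500/5439 ≈ 1.1818e+8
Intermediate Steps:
M(W, U) = W/7
E(L) = 44 + L (E(L) = L + 44 = 44 + L)
T(S) = S*(48 + 24*S) (T(S) = (24*(2 + S))*S = (48 + 24*S)*S = S*(48 + 24*S))
h(a) = 1 + 4/(49*a) (h(a) = 1 - (1/7)*(-4)/(7*a) = 1 - (-4)/(49*a) = 1 + 4/(49*a))
(-25540 + T(-220))*(E(60) + h(-111)) = (-25540 + 24*(-220)*(2 - 220))*((44 + 60) + (4/49 - 111)/(-111)) = (-25540 + 24*(-220)*(-218))*(104 - 1/111*(-5435/49)) = (-25540 + 1151040)*(104 + 5435/5439) = 1125500*(571091/5439) = 642762920500/5439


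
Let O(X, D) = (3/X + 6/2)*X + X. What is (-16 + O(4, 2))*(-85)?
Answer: -255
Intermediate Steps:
O(X, D) = X + X*(3 + 3/X) (O(X, D) = (3/X + 6*(½))*X + X = (3/X + 3)*X + X = (3 + 3/X)*X + X = X*(3 + 3/X) + X = X + X*(3 + 3/X))
(-16 + O(4, 2))*(-85) = (-16 + (3 + 4*4))*(-85) = (-16 + (3 + 16))*(-85) = (-16 + 19)*(-85) = 3*(-85) = -255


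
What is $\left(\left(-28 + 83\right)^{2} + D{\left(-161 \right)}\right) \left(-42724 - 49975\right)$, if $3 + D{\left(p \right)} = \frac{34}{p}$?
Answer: $- \frac{45098805092}{161} \approx -2.8012 \cdot 10^{8}$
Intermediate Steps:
$D{\left(p \right)} = -3 + \frac{34}{p}$
$\left(\left(-28 + 83\right)^{2} + D{\left(-161 \right)}\right) \left(-42724 - 49975\right) = \left(\left(-28 + 83\right)^{2} - \left(3 - \frac{34}{-161}\right)\right) \left(-42724 - 49975\right) = \left(55^{2} + \left(-3 + 34 \left(- \frac{1}{161}\right)\right)\right) \left(-92699\right) = \left(3025 - \frac{517}{161}\right) \left(-92699\right) = \frac{486508}{161} \left(-92699\right) = - \frac{45098805092}{161}$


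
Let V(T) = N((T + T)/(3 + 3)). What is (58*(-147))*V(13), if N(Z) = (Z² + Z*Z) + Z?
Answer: -1071434/3 ≈ -3.5714e+5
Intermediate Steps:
N(Z) = Z + 2*Z² (N(Z) = (Z² + Z²) + Z = 2*Z² + Z = Z + 2*Z²)
V(T) = T*(1 + 2*T/3)/3 (V(T) = ((T + T)/(3 + 3))*(1 + 2*((T + T)/(3 + 3))) = ((2*T)/6)*(1 + 2*((2*T)/6)) = ((2*T)*(⅙))*(1 + 2*((2*T)*(⅙))) = (T/3)*(1 + 2*(T/3)) = (T/3)*(1 + 2*T/3) = T*(1 + 2*T/3)/3)
(58*(-147))*V(13) = (58*(-147))*((⅑)*13*(3 + 2*13)) = -2842*13*(3 + 26)/3 = -2842*13*29/3 = -8526*377/9 = -1071434/3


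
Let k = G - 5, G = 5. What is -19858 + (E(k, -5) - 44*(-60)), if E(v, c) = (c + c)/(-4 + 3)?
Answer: -17208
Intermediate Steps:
k = 0 (k = 5 - 5 = 0)
E(v, c) = -2*c (E(v, c) = (2*c)/(-1) = (2*c)*(-1) = -2*c)
-19858 + (E(k, -5) - 44*(-60)) = -19858 + (-2*(-5) - 44*(-60)) = -19858 + (10 + 2640) = -19858 + 2650 = -17208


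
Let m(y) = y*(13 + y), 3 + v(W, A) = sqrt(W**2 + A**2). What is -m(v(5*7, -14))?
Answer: -1391 - 49*sqrt(29) ≈ -1654.9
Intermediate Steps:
v(W, A) = -3 + sqrt(A**2 + W**2) (v(W, A) = -3 + sqrt(W**2 + A**2) = -3 + sqrt(A**2 + W**2))
-m(v(5*7, -14)) = -(-3 + sqrt((-14)**2 + (5*7)**2))*(13 + (-3 + sqrt((-14)**2 + (5*7)**2))) = -(-3 + sqrt(196 + 35**2))*(13 + (-3 + sqrt(196 + 35**2))) = -(-3 + sqrt(196 + 1225))*(13 + (-3 + sqrt(196 + 1225))) = -(-3 + sqrt(1421))*(13 + (-3 + sqrt(1421))) = -(-3 + 7*sqrt(29))*(13 + (-3 + 7*sqrt(29))) = -(-3 + 7*sqrt(29))*(10 + 7*sqrt(29))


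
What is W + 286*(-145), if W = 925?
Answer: -40545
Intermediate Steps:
W + 286*(-145) = 925 + 286*(-145) = 925 - 41470 = -40545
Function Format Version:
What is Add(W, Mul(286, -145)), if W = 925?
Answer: -40545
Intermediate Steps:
Add(W, Mul(286, -145)) = Add(925, Mul(286, -145)) = Add(925, -41470) = -40545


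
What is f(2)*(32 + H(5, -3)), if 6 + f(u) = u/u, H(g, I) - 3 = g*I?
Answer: -100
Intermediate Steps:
H(g, I) = 3 + I*g (H(g, I) = 3 + g*I = 3 + I*g)
f(u) = -5 (f(u) = -6 + u/u = -6 + 1 = -5)
f(2)*(32 + H(5, -3)) = -5*(32 + (3 - 3*5)) = -5*(32 + (3 - 15)) = -5*(32 - 12) = -5*20 = -100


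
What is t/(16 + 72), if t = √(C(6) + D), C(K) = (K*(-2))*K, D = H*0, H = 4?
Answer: 3*I*√2/44 ≈ 0.096424*I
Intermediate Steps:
D = 0 (D = 4*0 = 0)
C(K) = -2*K² (C(K) = (-2*K)*K = -2*K²)
t = 6*I*√2 (t = √(-2*6² + 0) = √(-2*36 + 0) = √(-72 + 0) = √(-72) = 6*I*√2 ≈ 8.4853*I)
t/(16 + 72) = (6*I*√2)/(16 + 72) = (6*I*√2)/88 = (6*I*√2)*(1/88) = 3*I*√2/44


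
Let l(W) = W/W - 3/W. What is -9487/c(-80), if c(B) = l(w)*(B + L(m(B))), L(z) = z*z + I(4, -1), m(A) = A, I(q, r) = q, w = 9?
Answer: -9487/4216 ≈ -2.2502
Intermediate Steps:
l(W) = 1 - 3/W
L(z) = 4 + z² (L(z) = z*z + 4 = z² + 4 = 4 + z²)
c(B) = 8/3 + 2*B/3 + 2*B²/3 (c(B) = ((-3 + 9)/9)*(B + (4 + B²)) = ((⅑)*6)*(4 + B + B²) = 2*(4 + B + B²)/3 = 8/3 + 2*B/3 + 2*B²/3)
-9487/c(-80) = -9487/(8/3 + (⅔)*(-80) + (⅔)*(-80)²) = -9487/(8/3 - 160/3 + (⅔)*6400) = -9487/(8/3 - 160/3 + 12800/3) = -9487/4216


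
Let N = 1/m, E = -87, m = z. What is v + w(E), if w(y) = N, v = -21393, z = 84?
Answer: -1797011/84 ≈ -21393.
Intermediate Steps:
m = 84
N = 1/84 ≈ 0.011905
w(y) = 1/84
v + w(E) = -21393 + 1/84 = -1797011/84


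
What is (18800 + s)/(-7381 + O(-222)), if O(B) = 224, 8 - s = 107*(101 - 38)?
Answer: -12067/7157 ≈ -1.6860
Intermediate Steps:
s = -6733 (s = 8 - 107*(101 - 38) = 8 - 107*63 = 8 - 1*6741 = 8 - 6741 = -6733)
(18800 + s)/(-7381 + O(-222)) = (18800 - 6733)/(-7381 + 224) = 12067/(-7157) = 12067*(-1/7157) = -12067/7157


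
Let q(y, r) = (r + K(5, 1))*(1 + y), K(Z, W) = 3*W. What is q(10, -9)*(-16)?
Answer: 1056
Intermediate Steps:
q(y, r) = (1 + y)*(3 + r) (q(y, r) = (r + 3*1)*(1 + y) = (r + 3)*(1 + y) = (3 + r)*(1 + y) = (1 + y)*(3 + r))
q(10, -9)*(-16) = (3 - 9 + 3*10 - 9*10)*(-16) = (3 - 9 + 30 - 90)*(-16) = -66*(-16) = 1056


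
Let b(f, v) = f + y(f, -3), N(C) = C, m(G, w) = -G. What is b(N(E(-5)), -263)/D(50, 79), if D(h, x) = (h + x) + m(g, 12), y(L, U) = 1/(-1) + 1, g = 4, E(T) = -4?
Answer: -4/125 ≈ -0.032000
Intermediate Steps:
y(L, U) = 0 (y(L, U) = -1 + 1 = 0)
b(f, v) = f (b(f, v) = f + 0 = f)
D(h, x) = -4 + h + x (D(h, x) = (h + x) - 1*4 = (h + x) - 4 = -4 + h + x)
b(N(E(-5)), -263)/D(50, 79) = -4/(-4 + 50 + 79) = -4/125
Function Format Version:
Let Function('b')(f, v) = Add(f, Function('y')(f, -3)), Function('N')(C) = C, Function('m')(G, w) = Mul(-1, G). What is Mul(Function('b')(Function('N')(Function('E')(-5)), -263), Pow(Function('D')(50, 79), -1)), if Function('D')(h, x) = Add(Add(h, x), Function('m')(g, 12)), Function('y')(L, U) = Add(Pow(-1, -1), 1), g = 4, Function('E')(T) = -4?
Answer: Rational(-4, 125) ≈ -0.032000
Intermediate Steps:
Function('y')(L, U) = 0 (Function('y')(L, U) = Add(-1, 1) = 0)
Function('b')(f, v) = f (Function('b')(f, v) = Add(f, 0) = f)
Function('D')(h, x) = Add(-4, h, x) (Function('D')(h, x) = Add(Add(h, x), Mul(-1, 4)) = Add(Add(h, x), -4) = Add(-4, h, x))
Mul(Function('b')(Function('N')(Function('E')(-5)), -263), Pow(Function('D')(50, 79), -1)) = Mul(-4, Pow(Add(-4, 50, 79), -1)) = Mul(-4, Pow(125, -1)) = Mul(-4, Rational(1, 125)) = Rational(-4, 125)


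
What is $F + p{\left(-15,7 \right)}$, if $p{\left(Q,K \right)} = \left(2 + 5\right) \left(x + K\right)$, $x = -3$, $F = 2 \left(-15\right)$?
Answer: $-2$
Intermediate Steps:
$F = -30$
$p{\left(Q,K \right)} = -21 + 7 K$ ($p{\left(Q,K \right)} = \left(2 + 5\right) \left(-3 + K\right) = 7 \left(-3 + K\right) = -21 + 7 K$)
$F + p{\left(-15,7 \right)} = -30 + \left(-21 + 7 \cdot 7\right) = -30 + \left(-21 + 49\right) = -30 + 28 = -2$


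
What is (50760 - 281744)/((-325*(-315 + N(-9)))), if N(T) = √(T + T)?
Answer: -124376/55135 - 17768*I*√2/827025 ≈ -2.2558 - 0.030383*I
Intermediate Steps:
N(T) = √2*√T (N(T) = √(2*T) = √2*√T)
(50760 - 281744)/((-325*(-315 + N(-9)))) = (50760 - 281744)/((-325*(-315 + √2*√(-9)))) = -230984*(-1/(325*(-315 + √2*(3*I)))) = -230984*(-1/(325*(-315 + 3*I*√2))) = -230984/(102375 - 975*I*√2)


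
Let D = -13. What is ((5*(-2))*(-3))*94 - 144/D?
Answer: 36804/13 ≈ 2831.1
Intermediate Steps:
((5*(-2))*(-3))*94 - 144/D = ((5*(-2))*(-3))*94 - 144/(-13) = -10*(-3)*94 - 144*(-1/13) = 30*94 + 144/13 = 2820 + 144/13 = 36804/13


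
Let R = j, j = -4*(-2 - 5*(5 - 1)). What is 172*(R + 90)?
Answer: 30616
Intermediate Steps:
j = 88 (j = -4*(-2 - 5*4) = -4*(-2 - 20) = -4*(-22) = 88)
R = 88
172*(R + 90) = 172*(88 + 90) = 172*178 = 30616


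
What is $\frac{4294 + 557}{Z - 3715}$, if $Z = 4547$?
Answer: $\frac{4851}{832} \approx 5.8305$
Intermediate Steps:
$\frac{4294 + 557}{Z - 3715} = \frac{4294 + 557}{4547 - 3715} = \frac{4851}{832}$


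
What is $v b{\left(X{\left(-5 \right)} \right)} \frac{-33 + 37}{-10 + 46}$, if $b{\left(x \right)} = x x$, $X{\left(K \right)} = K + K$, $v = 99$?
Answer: $1100$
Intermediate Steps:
$X{\left(K \right)} = 2 K$
$b{\left(x \right)} = x^{2}$
$v b{\left(X{\left(-5 \right)} \right)} \frac{-33 + 37}{-10 + 46} = 99 \left(2 \left(-5\right)\right)^{2} \frac{-33 + 37}{-10 + 46} = 99 \left(-10\right)^{2} \cdot \frac{4}{36} = 99 \cdot 100 \cdot 4 \cdot \frac{1}{36} = 9900 \cdot \frac{1}{9} = 1100$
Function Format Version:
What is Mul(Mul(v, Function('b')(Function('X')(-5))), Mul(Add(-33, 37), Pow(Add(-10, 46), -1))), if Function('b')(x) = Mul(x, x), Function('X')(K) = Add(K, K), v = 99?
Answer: 1100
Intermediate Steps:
Function('X')(K) = Mul(2, K)
Function('b')(x) = Pow(x, 2)
Mul(Mul(v, Function('b')(Function('X')(-5))), Mul(Add(-33, 37), Pow(Add(-10, 46), -1))) = Mul(Mul(99, Pow(Mul(2, -5), 2)), Mul(Add(-33, 37), Pow(Add(-10, 46), -1))) = Mul(Mul(99, Pow(-10, 2)), Mul(4, Pow(36, -1))) = Mul(Mul(99, 100), Mul(4, Rational(1, 36))) = Mul(9900, Rational(1, 9)) = 1100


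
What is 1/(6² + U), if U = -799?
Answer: -1/763 ≈ -0.0013106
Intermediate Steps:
1/(6² + U) = 1/(6² - 799) = 1/(36 - 799) = 1/(-763) = -1/763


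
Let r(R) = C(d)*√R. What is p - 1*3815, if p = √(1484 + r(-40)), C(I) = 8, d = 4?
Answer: -3815 + 2*√(371 + 4*I*√10) ≈ -3776.5 + 0.65661*I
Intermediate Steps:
r(R) = 8*√R
p = √(1484 + 16*I*√10) (p = √(1484 + 8*√(-40)) = √(1484 + 8*(2*I*√10)) = √(1484 + 16*I*√10) ≈ 38.528 + 0.6566*I)
p - 1*3815 = 2*√(371 + 4*I*√10) - 1*3815 = 2*√(371 + 4*I*√10) - 3815 = -3815 + 2*√(371 + 4*I*√10)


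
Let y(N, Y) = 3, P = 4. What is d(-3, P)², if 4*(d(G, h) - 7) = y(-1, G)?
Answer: 961/16 ≈ 60.063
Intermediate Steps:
d(G, h) = 31/4 (d(G, h) = 7 + (¼)*3 = 7 + ¾ = 31/4)
d(-3, P)² = (31/4)² = 961/16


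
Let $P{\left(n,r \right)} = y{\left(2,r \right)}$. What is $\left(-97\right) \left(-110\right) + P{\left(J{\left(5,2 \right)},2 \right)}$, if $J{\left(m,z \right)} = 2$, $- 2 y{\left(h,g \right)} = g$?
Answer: $10669$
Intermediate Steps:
$y{\left(h,g \right)} = - \frac{g}{2}$
$P{\left(n,r \right)} = - \frac{r}{2}$
$\left(-97\right) \left(-110\right) + P{\left(J{\left(5,2 \right)},2 \right)} = \left(-97\right) \left(-110\right) - 1 = 10670 - 1 = 10669$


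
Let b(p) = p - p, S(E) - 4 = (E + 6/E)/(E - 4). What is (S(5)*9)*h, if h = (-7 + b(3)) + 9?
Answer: 918/5 ≈ 183.60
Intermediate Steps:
S(E) = 4 + (E + 6/E)/(-4 + E) (S(E) = 4 + (E + 6/E)/(E - 4) = 4 + (E + 6/E)/(-4 + E))
b(p) = 0
h = 2 (h = (-7 + 0) + 9 = -7 + 9 = 2)
(S(5)*9)*h = (((6 - 16*5 + 5*5²)/(5*(-4 + 5)))*9)*2 = (((⅕)*(6 - 80 + 5*25)/1)*9)*2 = (((⅕)*1*(6 - 80 + 125))*9)*2 = (((⅕)*1*51)*9)*2 = ((51/5)*9)*2 = (459/5)*2 = 918/5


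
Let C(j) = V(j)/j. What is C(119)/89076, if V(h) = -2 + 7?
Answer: 5/10600044 ≈ 4.7170e-7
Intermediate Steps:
V(h) = 5
C(j) = 5/j
C(119)/89076 = (5/119)/89076 = (5*(1/119))*(1/89076) = (5/119)*(1/89076) = 5/10600044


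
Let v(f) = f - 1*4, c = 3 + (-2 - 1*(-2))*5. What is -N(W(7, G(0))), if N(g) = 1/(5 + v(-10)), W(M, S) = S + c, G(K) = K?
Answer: 1/9 ≈ 0.11111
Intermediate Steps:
c = 3 (c = 3 + (-2 + 2)*5 = 3 + 0*5 = 3 + 0 = 3)
v(f) = -4 + f (v(f) = f - 4 = -4 + f)
W(M, S) = 3 + S (W(M, S) = S + 3 = 3 + S)
N(g) = -1/9 (N(g) = 1/(5 + (-4 - 10)) = 1/(5 - 14) = 1/(-9) = -1/9)
-N(W(7, G(0))) = -1*(-1/9) = 1/9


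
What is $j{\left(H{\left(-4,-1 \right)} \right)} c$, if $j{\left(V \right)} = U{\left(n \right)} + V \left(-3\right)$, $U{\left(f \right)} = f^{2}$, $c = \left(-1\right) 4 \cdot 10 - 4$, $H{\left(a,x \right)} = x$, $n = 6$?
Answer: $-1716$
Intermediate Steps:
$c = -44$ ($c = \left(-4\right) 10 - 4 = -40 - 4 = -44$)
$j{\left(V \right)} = 36 - 3 V$ ($j{\left(V \right)} = 6^{2} + V \left(-3\right) = 36 - 3 V$)
$j{\left(H{\left(-4,-1 \right)} \right)} c = \left(36 - -3\right) \left(-44\right) = \left(36 + 3\right) \left(-44\right) = 39 \left(-44\right) = -1716$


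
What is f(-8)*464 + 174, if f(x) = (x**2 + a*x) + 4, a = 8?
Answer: 2030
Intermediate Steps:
f(x) = 4 + x**2 + 8*x (f(x) = (x**2 + 8*x) + 4 = 4 + x**2 + 8*x)
f(-8)*464 + 174 = (4 + (-8)**2 + 8*(-8))*464 + 174 = (4 + 64 - 64)*464 + 174 = 4*464 + 174 = 1856 + 174 = 2030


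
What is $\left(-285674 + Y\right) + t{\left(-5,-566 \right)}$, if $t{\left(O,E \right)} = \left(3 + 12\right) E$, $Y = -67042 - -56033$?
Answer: $-305173$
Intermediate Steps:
$Y = -11009$ ($Y = -67042 + 56033 = -11009$)
$t{\left(O,E \right)} = 15 E$
$\left(-285674 + Y\right) + t{\left(-5,-566 \right)} = \left(-285674 - 11009\right) + 15 \left(-566\right) = -296683 - 8490 = -305173$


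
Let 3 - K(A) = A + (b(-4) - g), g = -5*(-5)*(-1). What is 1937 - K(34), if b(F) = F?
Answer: 1989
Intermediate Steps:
g = -25 (g = 25*(-1) = -25)
K(A) = -18 - A (K(A) = 3 - (A + (-4 - 1*(-25))) = 3 - (A + (-4 + 25)) = 3 - (A + 21) = 3 - (21 + A) = 3 + (-21 - A) = -18 - A)
1937 - K(34) = 1937 - (-18 - 1*34) = 1937 - (-18 - 34) = 1937 - 1*(-52) = 1937 + 52 = 1989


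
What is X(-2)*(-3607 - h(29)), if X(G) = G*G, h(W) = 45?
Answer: -14608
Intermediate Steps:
X(G) = G²
X(-2)*(-3607 - h(29)) = (-2)²*(-3607 - 1*45) = 4*(-3607 - 45) = 4*(-3652) = -14608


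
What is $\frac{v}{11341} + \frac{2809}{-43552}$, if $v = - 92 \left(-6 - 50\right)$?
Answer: $\frac{192523035}{493923232} \approx 0.38978$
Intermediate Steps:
$v = 5152$ ($v = \left(-92\right) \left(-56\right) = 5152$)
$\frac{v}{11341} + \frac{2809}{-43552} = \frac{5152}{11341} + \frac{2809}{-43552} = 5152 \cdot \frac{1}{11341} + 2809 \left(- \frac{1}{43552}\right) = \frac{5152}{11341} - \frac{2809}{43552} = \frac{192523035}{493923232}$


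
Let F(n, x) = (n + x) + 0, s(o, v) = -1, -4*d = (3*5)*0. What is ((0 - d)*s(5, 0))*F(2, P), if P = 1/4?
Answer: 0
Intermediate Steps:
P = ¼ ≈ 0.25000
d = 0 (d = -3*5*0/4 = -15*0/4 = -¼*0 = 0)
F(n, x) = n + x
((0 - d)*s(5, 0))*F(2, P) = ((0 - 1*0)*(-1))*(2 + ¼) = ((0 + 0)*(-1))*(9/4) = (0*(-1))*(9/4) = 0*(9/4) = 0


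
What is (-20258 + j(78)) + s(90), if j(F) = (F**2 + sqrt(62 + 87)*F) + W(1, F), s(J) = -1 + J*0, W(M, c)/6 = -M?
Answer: -14181 + 78*sqrt(149) ≈ -13229.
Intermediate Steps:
W(M, c) = -6*M (W(M, c) = 6*(-M) = -6*M)
s(J) = -1 (s(J) = -1 + 0 = -1)
j(F) = -6 + F**2 + F*sqrt(149) (j(F) = (F**2 + sqrt(62 + 87)*F) - 6*1 = (F**2 + sqrt(149)*F) - 6 = (F**2 + F*sqrt(149)) - 6 = -6 + F**2 + F*sqrt(149))
(-20258 + j(78)) + s(90) = (-20258 + (-6 + 78**2 + 78*sqrt(149))) - 1 = (-20258 + (-6 + 6084 + 78*sqrt(149))) - 1 = (-20258 + (6078 + 78*sqrt(149))) - 1 = (-14180 + 78*sqrt(149)) - 1 = -14181 + 78*sqrt(149)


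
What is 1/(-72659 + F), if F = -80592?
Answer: -1/153251 ≈ -6.5252e-6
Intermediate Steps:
1/(-72659 + F) = 1/(-72659 - 80592) = 1/(-153251) = -1/153251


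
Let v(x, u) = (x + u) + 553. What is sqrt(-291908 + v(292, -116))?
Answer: I*sqrt(291179) ≈ 539.61*I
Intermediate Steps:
v(x, u) = 553 + u + x (v(x, u) = (u + x) + 553 = 553 + u + x)
sqrt(-291908 + v(292, -116)) = sqrt(-291908 + (553 - 116 + 292)) = sqrt(-291908 + 729) = sqrt(-291179) = I*sqrt(291179)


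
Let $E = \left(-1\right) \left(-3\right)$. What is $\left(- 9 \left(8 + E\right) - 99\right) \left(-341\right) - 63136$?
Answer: $4382$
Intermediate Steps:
$E = 3$
$\left(- 9 \left(8 + E\right) - 99\right) \left(-341\right) - 63136 = \left(- 9 \left(8 + 3\right) - 99\right) \left(-341\right) - 63136 = \left(\left(-9\right) 11 - 99\right) \left(-341\right) + \left(-240884 + 177748\right) = \left(-99 - 99\right) \left(-341\right) - 63136 = \left(-198\right) \left(-341\right) - 63136 = 67518 - 63136 = 4382$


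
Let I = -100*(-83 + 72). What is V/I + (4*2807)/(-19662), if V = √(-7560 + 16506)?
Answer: -5614/9831 + 3*√994/1100 ≈ -0.48507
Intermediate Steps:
I = 1100 (I = -100*(-11) = 1100)
V = 3*√994 (V = √8946 = 3*√994 ≈ 94.583)
V/I + (4*2807)/(-19662) = (3*√994)/1100 + (4*2807)/(-19662) = (3*√994)*(1/1100) + 11228*(-1/19662) = 3*√994/1100 - 5614/9831 = -5614/9831 + 3*√994/1100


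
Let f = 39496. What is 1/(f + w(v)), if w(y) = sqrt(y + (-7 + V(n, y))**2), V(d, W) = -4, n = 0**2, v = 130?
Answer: 39496/1559933765 - sqrt(251)/1559933765 ≈ 2.5309e-5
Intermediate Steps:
n = 0
w(y) = sqrt(121 + y) (w(y) = sqrt(y + (-7 - 4)**2) = sqrt(y + (-11)**2) = sqrt(y + 121) = sqrt(121 + y))
1/(f + w(v)) = 1/(39496 + sqrt(121 + 130)) = 1/(39496 + sqrt(251))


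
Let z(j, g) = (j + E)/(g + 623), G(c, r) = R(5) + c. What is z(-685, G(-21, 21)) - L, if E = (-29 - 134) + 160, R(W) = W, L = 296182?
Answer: -179783162/607 ≈ -2.9618e+5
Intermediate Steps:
G(c, r) = 5 + c
E = -3 (E = -163 + 160 = -3)
z(j, g) = (-3 + j)/(623 + g) (z(j, g) = (j - 3)/(g + 623) = (-3 + j)/(623 + g))
z(-685, G(-21, 21)) - L = (-3 - 685)/(623 + (5 - 21)) - 1*296182 = -688/(623 - 16) - 296182 = -688/607 - 296182 = -179783162/607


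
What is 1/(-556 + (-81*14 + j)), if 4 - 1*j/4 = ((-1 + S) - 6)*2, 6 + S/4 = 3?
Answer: -1/1522 ≈ -0.00065703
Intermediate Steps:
S = -12 (S = -24 + 4*3 = -24 + 12 = -12)
j = 168 (j = 16 - 4*((-1 - 12) - 6)*2 = 16 - 4*(-13 - 6)*2 = 16 - (-76)*2 = 16 - 4*(-38) = 16 + 152 = 168)
1/(-556 + (-81*14 + j)) = 1/(-556 + (-81*14 + 168)) = 1/(-556 + (-1134 + 168)) = 1/(-556 - 966) = 1/(-1522) = -1/1522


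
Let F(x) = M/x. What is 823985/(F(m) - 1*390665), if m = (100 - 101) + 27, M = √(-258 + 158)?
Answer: -2176058196169/1031705401442 - 2142361*I/1031705401442 ≈ -2.1092 - 2.0765e-6*I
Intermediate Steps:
M = 10*I (M = √(-100) = 10*I ≈ 10.0*I)
m = 26 (m = -1 + 27 = 26)
F(x) = 10*I/x (F(x) = (10*I)/x = 10*I/x)
823985/(F(m) - 1*390665) = 823985/(10*I/26 - 1*390665) = 823985/(10*I*(1/26) - 390665) = 823985/(5*I/13 - 390665) = 823985/(-390665 + 5*I/13) = 823985*(169*(-390665 - 5*I/13)/25792635036050) = 27850693*(-390665 - 5*I/13)/5158527007210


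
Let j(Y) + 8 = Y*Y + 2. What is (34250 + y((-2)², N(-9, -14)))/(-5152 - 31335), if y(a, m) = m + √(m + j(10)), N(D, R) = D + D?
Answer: -3112/3317 - 2*√19/36487 ≈ -0.93844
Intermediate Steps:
j(Y) = -6 + Y² (j(Y) = -8 + (Y*Y + 2) = -8 + (Y² + 2) = -8 + (2 + Y²) = -6 + Y²)
N(D, R) = 2*D
y(a, m) = m + √(94 + m) (y(a, m) = m + √(m + (-6 + 10²)) = m + √(m + (-6 + 100)) = m + √(m + 94) = m + √(94 + m))
(34250 + y((-2)², N(-9, -14)))/(-5152 - 31335) = (34250 + (2*(-9) + √(94 + 2*(-9))))/(-5152 - 31335) = (34250 + (-18 + √(94 - 18)))/(-36487) = (34250 + (-18 + √76))*(-1/36487) = (34250 + (-18 + 2*√19))*(-1/36487) = (34232 + 2*√19)*(-1/36487) = -3112/3317 - 2*√19/36487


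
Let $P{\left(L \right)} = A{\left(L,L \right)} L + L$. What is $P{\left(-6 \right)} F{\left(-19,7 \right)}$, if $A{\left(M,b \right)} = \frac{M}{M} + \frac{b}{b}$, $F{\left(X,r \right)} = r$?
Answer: $-126$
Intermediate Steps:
$A{\left(M,b \right)} = 2$ ($A{\left(M,b \right)} = 1 + 1 = 2$)
$P{\left(L \right)} = 3 L$ ($P{\left(L \right)} = 2 L + L = 3 L$)
$P{\left(-6 \right)} F{\left(-19,7 \right)} = 3 \left(-6\right) 7 = \left(-18\right) 7 = -126$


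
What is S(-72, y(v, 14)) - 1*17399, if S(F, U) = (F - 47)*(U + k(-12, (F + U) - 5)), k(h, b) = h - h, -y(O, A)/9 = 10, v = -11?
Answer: -6689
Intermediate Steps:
y(O, A) = -90 (y(O, A) = -9*10 = -90)
k(h, b) = 0
S(F, U) = U*(-47 + F) (S(F, U) = (F - 47)*(U + 0) = (-47 + F)*U = U*(-47 + F))
S(-72, y(v, 14)) - 1*17399 = -90*(-47 - 72) - 1*17399 = -90*(-119) - 17399 = 10710 - 17399 = -6689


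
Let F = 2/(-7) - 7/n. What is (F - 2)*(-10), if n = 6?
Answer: 725/21 ≈ 34.524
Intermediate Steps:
F = -61/42 (F = 2/(-7) - 7/6 = 2*(-1/7) - 7*1/6 = -2/7 - 7/6 = -61/42 ≈ -1.4524)
(F - 2)*(-10) = (-61/42 - 2)*(-10) = -145/42*(-10) = 725/21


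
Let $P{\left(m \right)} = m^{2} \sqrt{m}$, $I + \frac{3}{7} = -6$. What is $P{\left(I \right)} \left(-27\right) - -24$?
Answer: $24 - \frac{164025 i \sqrt{35}}{343} \approx 24.0 - 2829.1 i$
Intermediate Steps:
$I = - \frac{45}{7}$ ($I = - \frac{3}{7} - 6 = - \frac{45}{7} \approx -6.4286$)
$P{\left(m \right)} = m^{\frac{5}{2}}$
$P{\left(I \right)} \left(-27\right) - -24 = \left(- \frac{45}{7}\right)^{\frac{5}{2}} \left(-27\right) - -24 = \frac{6075 i \sqrt{35}}{343} \left(-27\right) + 24 = - \frac{164025 i \sqrt{35}}{343} + 24 = 24 - \frac{164025 i \sqrt{35}}{343}$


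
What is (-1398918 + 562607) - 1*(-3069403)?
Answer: 2233092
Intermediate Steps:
(-1398918 + 562607) - 1*(-3069403) = -836311 + 3069403 = 2233092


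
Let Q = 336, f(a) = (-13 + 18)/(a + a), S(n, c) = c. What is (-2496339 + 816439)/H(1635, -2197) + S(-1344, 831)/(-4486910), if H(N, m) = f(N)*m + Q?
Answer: -4929564492067557/976113809770 ≈ -5050.2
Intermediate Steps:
f(a) = 5/(2*a) (f(a) = 5/((2*a)) = 5*(1/(2*a)) = 5/(2*a))
H(N, m) = 336 + 5*m/(2*N) (H(N, m) = (5/(2*N))*m + 336 = 5*m/(2*N) + 336 = 336 + 5*m/(2*N))
(-2496339 + 816439)/H(1635, -2197) + S(-1344, 831)/(-4486910) = (-2496339 + 816439)/(336 + (5/2)*(-2197)/1635) + 831/(-4486910) = -1679900/(336 + (5/2)*(-2197)*(1/1635)) + 831*(-1/4486910) = -1679900/(336 - 2197/654) - 831/4486910 = -1679900/217547/654 - 831/4486910 = -1679900*654/217547 - 831/4486910 = -1098654600/217547 - 831/4486910 = -4929564492067557/976113809770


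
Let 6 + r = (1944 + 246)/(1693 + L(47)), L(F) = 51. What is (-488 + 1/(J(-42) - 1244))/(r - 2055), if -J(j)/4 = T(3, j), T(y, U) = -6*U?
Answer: 239576986/1011202611 ≈ 0.23692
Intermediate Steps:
r = -4137/872 (r = -6 + (1944 + 246)/(1693 + 51) = -6 + 2190/1744 = -6 + 2190*(1/1744) = -6 + 1095/872 = -4137/872 ≈ -4.7443)
J(j) = 24*j (J(j) = -(-24)*j = 24*j)
(-488 + 1/(J(-42) - 1244))/(r - 2055) = (-488 + 1/(24*(-42) - 1244))/(-4137/872 - 2055) = (-488 + 1/(-1008 - 1244))/(-1796097/872) = (-488 + 1/(-2252))*(-872/1796097) = (-488 - 1/2252)*(-872/1796097) = -1098977/2252*(-872/1796097) = 239576986/1011202611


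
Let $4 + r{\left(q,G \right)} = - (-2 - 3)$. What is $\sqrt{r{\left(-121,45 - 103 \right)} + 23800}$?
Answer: $\sqrt{23801} \approx 154.28$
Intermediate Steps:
$r{\left(q,G \right)} = 1$ ($r{\left(q,G \right)} = -4 - \left(-2 - 3\right) = -4 - -5 = -4 + 5 = 1$)
$\sqrt{r{\left(-121,45 - 103 \right)} + 23800} = \sqrt{1 + 23800} = \sqrt{23801}$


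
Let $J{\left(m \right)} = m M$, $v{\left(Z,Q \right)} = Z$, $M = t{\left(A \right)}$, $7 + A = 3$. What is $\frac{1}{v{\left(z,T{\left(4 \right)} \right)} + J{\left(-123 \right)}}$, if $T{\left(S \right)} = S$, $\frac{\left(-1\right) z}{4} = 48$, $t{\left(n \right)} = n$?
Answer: $\frac{1}{300} \approx 0.0033333$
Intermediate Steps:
$A = -4$ ($A = -7 + 3 = -4$)
$z = -192$ ($z = \left(-4\right) 48 = -192$)
$M = -4$
$J{\left(m \right)} = - 4 m$ ($J{\left(m \right)} = m \left(-4\right) = - 4 m$)
$\frac{1}{v{\left(z,T{\left(4 \right)} \right)} + J{\left(-123 \right)}} = \frac{1}{-192 - -492} = \frac{1}{-192 + 492} = \frac{1}{300}$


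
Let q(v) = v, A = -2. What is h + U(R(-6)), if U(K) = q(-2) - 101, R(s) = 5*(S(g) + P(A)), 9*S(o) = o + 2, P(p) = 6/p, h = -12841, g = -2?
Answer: -12944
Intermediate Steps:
S(o) = 2/9 + o/9 (S(o) = (o + 2)/9 = (2 + o)/9 = 2/9 + o/9)
R(s) = -15 (R(s) = 5*((2/9 + (⅑)*(-2)) + 6/(-2)) = 5*((2/9 - 2/9) + 6*(-½)) = 5*(0 - 3) = 5*(-3) = -15)
U(K) = -103 (U(K) = -2 - 101 = -103)
h + U(R(-6)) = -12841 - 103 = -12944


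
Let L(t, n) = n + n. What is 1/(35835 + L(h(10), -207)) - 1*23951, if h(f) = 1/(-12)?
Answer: -848368370/35421 ≈ -23951.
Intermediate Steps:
h(f) = -1/12
L(t, n) = 2*n
1/(35835 + L(h(10), -207)) - 1*23951 = 1/(35835 + 2*(-207)) - 1*23951 = 1/(35835 - 414) - 23951 = 1/35421 - 23951 = -848368370/35421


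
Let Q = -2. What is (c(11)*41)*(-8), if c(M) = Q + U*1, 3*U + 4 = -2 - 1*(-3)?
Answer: 984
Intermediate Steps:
U = -1 (U = -4/3 + (-2 - 1*(-3))/3 = -4/3 + (-2 + 3)/3 = -4/3 + (⅓)*1 = -4/3 + ⅓ = -1)
c(M) = -3 (c(M) = -2 - 1*1 = -2 - 1 = -3)
(c(11)*41)*(-8) = -3*41*(-8) = -123*(-8) = 984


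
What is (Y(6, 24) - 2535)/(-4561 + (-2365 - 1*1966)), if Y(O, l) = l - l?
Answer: 65/228 ≈ 0.28509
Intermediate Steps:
Y(O, l) = 0
(Y(6, 24) - 2535)/(-4561 + (-2365 - 1*1966)) = (0 - 2535)/(-4561 + (-2365 - 1*1966)) = -2535/(-4561 + (-2365 - 1966)) = -2535/(-4561 - 4331) = -2535/(-8892) = -2535*(-1/8892) = 65/228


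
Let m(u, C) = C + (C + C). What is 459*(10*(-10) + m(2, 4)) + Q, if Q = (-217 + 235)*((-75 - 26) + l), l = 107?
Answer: -40284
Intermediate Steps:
Q = 108 (Q = (-217 + 235)*((-75 - 26) + 107) = 18*(-101 + 107) = 18*6 = 108)
m(u, C) = 3*C (m(u, C) = C + 2*C = 3*C)
459*(10*(-10) + m(2, 4)) + Q = 459*(10*(-10) + 3*4) + 108 = 459*(-100 + 12) + 108 = 459*(-88) + 108 = -40392 + 108 = -40284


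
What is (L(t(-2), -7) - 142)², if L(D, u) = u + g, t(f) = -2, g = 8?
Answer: 19881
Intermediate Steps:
L(D, u) = 8 + u (L(D, u) = u + 8 = 8 + u)
(L(t(-2), -7) - 142)² = ((8 - 7) - 142)² = (1 - 142)² = (-141)² = 19881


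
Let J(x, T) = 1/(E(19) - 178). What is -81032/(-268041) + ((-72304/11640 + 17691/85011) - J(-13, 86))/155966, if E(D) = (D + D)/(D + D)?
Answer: 5123289150941836796/16949183765048021265 ≈ 0.30227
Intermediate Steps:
E(D) = 1 (E(D) = (2*D)/((2*D)) = (2*D)*(1/(2*D)) = 1)
J(x, T) = -1/177 (J(x, T) = 1/(1 - 178) = 1/(-177) = -1/177)
-81032/(-268041) + ((-72304/11640 + 17691/85011) - J(-13, 86))/155966 = -81032/(-268041) + ((-72304/11640 + 17691/85011) - 1*(-1/177))/155966 = -81032*(-1/268041) + ((-72304*1/11640 + 17691*(1/85011)) + 1/177)*(1/155966) = 81032/268041 + ((-9038/1455 + 5897/28337) + 1/177)*(1/155966) = 81032/268041 + (-247529671/41230335 + 1/177)*(1/155966) = 81032/268041 - 14590507144/2432589765*1/155966 = 81032/268041 - 7295253572/189700647643995 = 5123289150941836796/16949183765048021265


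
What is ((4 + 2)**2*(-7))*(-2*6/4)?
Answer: 756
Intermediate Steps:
((4 + 2)**2*(-7))*(-2*6/4) = (6**2*(-7))*(-12*1/4) = (36*(-7))*(-3) = -252*(-3) = 756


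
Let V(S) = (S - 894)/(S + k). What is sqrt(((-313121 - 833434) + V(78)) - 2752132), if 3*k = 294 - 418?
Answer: I*sqrt(11793595495)/55 ≈ 1974.5*I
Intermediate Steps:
k = -124/3 (k = (294 - 418)/3 = (1/3)*(-124) = -124/3 ≈ -41.333)
V(S) = (-894 + S)/(-124/3 + S) (V(S) = (S - 894)/(S - 124/3) = (-894 + S)/(-124/3 + S))
sqrt(((-313121 - 833434) + V(78)) - 2752132) = sqrt(((-313121 - 833434) + 3*(-894 + 78)/(-124 + 3*78)) - 2752132) = sqrt((-1146555 + 3*(-816)/(-124 + 234)) - 2752132) = sqrt((-1146555 + 3*(-816)/110) - 2752132) = sqrt((-1146555 + 3*(1/110)*(-816)) - 2752132) = sqrt((-1146555 - 1224/55) - 2752132) = sqrt(-63061749/55 - 2752132) = sqrt(-214429009/55) = I*sqrt(11793595495)/55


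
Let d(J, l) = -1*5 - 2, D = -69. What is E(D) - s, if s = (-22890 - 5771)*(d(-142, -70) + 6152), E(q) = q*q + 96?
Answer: 176126702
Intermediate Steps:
E(q) = 96 + q² (E(q) = q² + 96 = 96 + q²)
d(J, l) = -7 (d(J, l) = -5 - 2 = -7)
s = -176121845 (s = (-22890 - 5771)*(-7 + 6152) = -28661*6145 = -176121845)
E(D) - s = (96 + (-69)²) - 1*(-176121845) = (96 + 4761) + 176121845 = 4857 + 176121845 = 176126702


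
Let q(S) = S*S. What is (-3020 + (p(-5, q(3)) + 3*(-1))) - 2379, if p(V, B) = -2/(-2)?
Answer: -5401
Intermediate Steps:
q(S) = S²
p(V, B) = 1 (p(V, B) = -2*(-½) = 1)
(-3020 + (p(-5, q(3)) + 3*(-1))) - 2379 = (-3020 + (1 + 3*(-1))) - 2379 = (-3020 + (1 - 3)) - 2379 = (-3020 - 2) - 2379 = -3022 - 2379 = -5401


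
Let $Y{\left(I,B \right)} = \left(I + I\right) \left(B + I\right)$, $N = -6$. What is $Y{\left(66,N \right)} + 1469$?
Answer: $9389$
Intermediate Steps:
$Y{\left(I,B \right)} = 2 I \left(B + I\right)$
$Y{\left(66,N \right)} + 1469 = 2 \cdot 66 \left(-6 + 66\right) + 1469 = 2 \cdot 66 \cdot 60 + 1469 = 7920 + 1469 = 9389$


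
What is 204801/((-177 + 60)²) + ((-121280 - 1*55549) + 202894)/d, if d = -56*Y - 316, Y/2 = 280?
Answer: 2043490897/144537588 ≈ 14.138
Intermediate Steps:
Y = 560 (Y = 2*280 = 560)
d = -31676 (d = -56*560 - 316 = -31360 - 316 = -31676)
204801/((-177 + 60)²) + ((-121280 - 1*55549) + 202894)/d = 204801/((-177 + 60)²) + ((-121280 - 1*55549) + 202894)/(-31676) = 204801/((-117)²) + ((-121280 - 55549) + 202894)*(-1/31676) = 204801/13689 + (-176829 + 202894)*(-1/31676) = 204801*(1/13689) + 26065*(-1/31676) = 68267/4563 - 26065/31676 = 2043490897/144537588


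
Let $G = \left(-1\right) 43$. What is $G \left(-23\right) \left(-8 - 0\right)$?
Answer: $-7912$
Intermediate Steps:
$G = -43$
$G \left(-23\right) \left(-8 - 0\right) = \left(-43\right) \left(-23\right) \left(-8 - 0\right) = 989 \left(-8 + 0\right) = 989 \left(-8\right) = -7912$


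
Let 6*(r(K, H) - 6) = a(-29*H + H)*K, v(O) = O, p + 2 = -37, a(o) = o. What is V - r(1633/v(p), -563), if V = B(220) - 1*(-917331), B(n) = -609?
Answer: 120127078/117 ≈ 1.0267e+6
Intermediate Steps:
p = -39 (p = -2 - 37 = -39)
r(K, H) = 6 - 14*H*K/3 (r(K, H) = 6 + ((-29*H + H)*K)/6 = 6 + ((-28*H)*K)/6 = 6 + (-28*H*K)/6 = 6 - 14*H*K/3)
V = 916722 (V = -609 - 1*(-917331) = -609 + 917331 = 916722)
V - r(1633/v(p), -563) = 916722 - (6 - 14/3*(-563)*1633/(-39)) = 916722 - (6 - 14/3*(-563)*1633*(-1/39)) = 916722 - (6 - 14/3*(-563)*(-1633/39)) = 916722 - (6 - 12871306/117) = 916722 - 1*(-12870604/117) = 916722 + 12870604/117 = 120127078/117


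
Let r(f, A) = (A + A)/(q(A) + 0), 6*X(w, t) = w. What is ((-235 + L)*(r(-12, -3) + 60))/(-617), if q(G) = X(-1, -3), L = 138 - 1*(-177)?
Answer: -7680/617 ≈ -12.447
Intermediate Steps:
L = 315 (L = 138 + 177 = 315)
X(w, t) = w/6
q(G) = -1/6 (q(G) = (1/6)*(-1) = -1/6)
r(f, A) = -12*A (r(f, A) = (A + A)/(-1/6 + 0) = (2*A)/(-1/6) = (2*A)*(-6) = -12*A)
((-235 + L)*(r(-12, -3) + 60))/(-617) = ((-235 + 315)*(-12*(-3) + 60))/(-617) = (80*(36 + 60))*(-1/617) = (80*96)*(-1/617) = 7680*(-1/617) = -7680/617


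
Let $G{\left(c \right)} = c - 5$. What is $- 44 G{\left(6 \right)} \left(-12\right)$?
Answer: $528$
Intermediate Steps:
$G{\left(c \right)} = -5 + c$
$- 44 G{\left(6 \right)} \left(-12\right) = - 44 \left(-5 + 6\right) \left(-12\right) = \left(-44\right) 1 \left(-12\right) = \left(-44\right) \left(-12\right) = 528$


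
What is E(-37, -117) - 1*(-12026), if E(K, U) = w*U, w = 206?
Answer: -12076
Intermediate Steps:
E(K, U) = 206*U
E(-37, -117) - 1*(-12026) = 206*(-117) - 1*(-12026) = -24102 + 12026 = -12076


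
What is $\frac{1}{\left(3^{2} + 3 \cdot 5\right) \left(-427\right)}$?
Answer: $- \frac{1}{10248} \approx -9.758 \cdot 10^{-5}$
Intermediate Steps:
$\frac{1}{\left(3^{2} + 3 \cdot 5\right) \left(-427\right)} = \frac{1}{9 + 15} \left(- \frac{1}{427}\right) = \frac{1}{24} \left(- \frac{1}{427}\right) = - \frac{1}{10248}$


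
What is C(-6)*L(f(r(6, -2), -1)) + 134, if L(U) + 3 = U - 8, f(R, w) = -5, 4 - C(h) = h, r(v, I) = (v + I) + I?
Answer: -26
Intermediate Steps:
r(v, I) = v + 2*I (r(v, I) = (I + v) + I = v + 2*I)
C(h) = 4 - h
L(U) = -11 + U (L(U) = -3 + (U - 8) = -3 + (-8 + U) = -11 + U)
C(-6)*L(f(r(6, -2), -1)) + 134 = (4 - 1*(-6))*(-11 - 5) + 134 = (4 + 6)*(-16) + 134 = 10*(-16) + 134 = -160 + 134 = -26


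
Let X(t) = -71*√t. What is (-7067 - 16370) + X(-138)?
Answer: -23437 - 71*I*√138 ≈ -23437.0 - 834.06*I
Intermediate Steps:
(-7067 - 16370) + X(-138) = (-7067 - 16370) - 71*I*√138 = -23437 - 71*I*√138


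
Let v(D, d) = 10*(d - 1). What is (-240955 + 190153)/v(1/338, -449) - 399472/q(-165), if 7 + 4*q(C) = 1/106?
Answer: 42346123349/185250 ≈ 2.2859e+5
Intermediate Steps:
v(D, d) = -10 + 10*d (v(D, d) = 10*(-1 + d) = -10 + 10*d)
q(C) = -741/424 (q(C) = -7/4 + (¼)/106 = -7/4 + (¼)*(1/106) = -7/4 + 1/424 = -741/424)
(-240955 + 190153)/v(1/338, -449) - 399472/q(-165) = (-240955 + 190153)/(-10 + 10*(-449)) - 399472/(-741/424) = -50802/(-10 - 4490) - 399472*(-424/741) = -50802/(-4500) + 169376128/741 = -50802*(-1/4500) + 169376128/741 = 8467/750 + 169376128/741 = 42346123349/185250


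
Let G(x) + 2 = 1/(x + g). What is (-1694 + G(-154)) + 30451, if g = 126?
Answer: 805139/28 ≈ 28755.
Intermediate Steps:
G(x) = -2 + 1/(126 + x) (G(x) = -2 + 1/(x + 126) = -2 + 1/(126 + x))
(-1694 + G(-154)) + 30451 = (-1694 + (-251 - 2*(-154))/(126 - 154)) + 30451 = (-1694 + (-251 + 308)/(-28)) + 30451 = (-1694 - 1/28*57) + 30451 = (-1694 - 57/28) + 30451 = -47489/28 + 30451 = 805139/28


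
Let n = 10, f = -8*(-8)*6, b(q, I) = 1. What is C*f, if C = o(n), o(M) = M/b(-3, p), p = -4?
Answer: 3840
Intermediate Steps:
f = 384 (f = 64*6 = 384)
o(M) = M (o(M) = M/1 = M*1 = M)
C = 10
C*f = 10*384 = 3840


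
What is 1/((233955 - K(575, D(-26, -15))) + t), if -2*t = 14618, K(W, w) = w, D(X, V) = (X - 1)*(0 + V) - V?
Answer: 1/226226 ≈ 4.4204e-6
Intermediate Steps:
D(X, V) = -V + V*(-1 + X) (D(X, V) = (-1 + X)*V - V = V*(-1 + X) - V = -V + V*(-1 + X))
t = -7309 (t = -½*14618 = -7309)
1/((233955 - K(575, D(-26, -15))) + t) = 1/((233955 - (-15)*(-2 - 26)) - 7309) = 1/((233955 - (-15)*(-28)) - 7309) = 1/((233955 - 1*420) - 7309) = 1/((233955 - 420) - 7309) = 1/(233535 - 7309) = 1/226226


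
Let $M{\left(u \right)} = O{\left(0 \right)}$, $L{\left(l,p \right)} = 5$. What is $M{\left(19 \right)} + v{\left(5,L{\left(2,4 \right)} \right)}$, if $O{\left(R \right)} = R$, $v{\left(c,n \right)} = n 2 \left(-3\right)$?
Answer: $-30$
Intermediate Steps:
$v{\left(c,n \right)} = - 6 n$ ($v{\left(c,n \right)} = 2 n \left(-3\right) = - 6 n$)
$M{\left(u \right)} = 0$
$M{\left(19 \right)} + v{\left(5,L{\left(2,4 \right)} \right)} = 0 - 30 = -30$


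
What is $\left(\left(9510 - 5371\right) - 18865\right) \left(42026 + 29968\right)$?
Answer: $-1060183644$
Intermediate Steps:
$\left(\left(9510 - 5371\right) - 18865\right) \left(42026 + 29968\right) = \left(4139 - 18865\right) 71994 = \left(-14726\right) 71994 = -1060183644$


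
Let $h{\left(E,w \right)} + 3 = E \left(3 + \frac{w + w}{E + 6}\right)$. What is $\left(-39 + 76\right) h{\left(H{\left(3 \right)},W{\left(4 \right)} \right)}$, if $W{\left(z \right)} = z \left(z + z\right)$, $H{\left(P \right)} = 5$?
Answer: $\frac{16724}{11} \approx 1520.4$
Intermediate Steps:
$W{\left(z \right)} = 2 z^{2}$ ($W{\left(z \right)} = z 2 z = 2 z^{2}$)
$h{\left(E,w \right)} = -3 + E \left(3 + \frac{2 w}{6 + E}\right)$ ($h{\left(E,w \right)} = -3 + E \left(3 + \frac{w + w}{E + 6}\right) = -3 + E \left(3 + \frac{2 w}{6 + E}\right)$)
$\left(-39 + 76\right) h{\left(H{\left(3 \right)},W{\left(4 \right)} \right)} = \left(-39 + 76\right) \frac{-18 + 3 \cdot 5^{2} + 15 \cdot 5 + 2 \cdot 5 \cdot 2 \cdot 4^{2}}{6 + 5} = 37 \frac{-18 + 3 \cdot 25 + 75 + 2 \cdot 5 \cdot 2 \cdot 16}{11} = 37 \frac{-18 + 75 + 75 + 2 \cdot 5 \cdot 32}{11} = 37 \frac{-18 + 75 + 75 + 320}{11} = 37 \cdot \frac{1}{11} \cdot 452 = 37 \cdot \frac{452}{11} = \frac{16724}{11}$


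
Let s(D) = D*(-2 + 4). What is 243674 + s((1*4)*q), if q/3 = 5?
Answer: 243794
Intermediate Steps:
q = 15 (q = 3*5 = 15)
s(D) = 2*D (s(D) = D*2 = 2*D)
243674 + s((1*4)*q) = 243674 + 2*((1*4)*15) = 243674 + 2*(4*15) = 243674 + 2*60 = 243674 + 120 = 243794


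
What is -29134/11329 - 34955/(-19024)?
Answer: -158240021/215522896 ≈ -0.73421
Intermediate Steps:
-29134/11329 - 34955/(-19024) = -29134*1/11329 - 34955*(-1/19024) = -29134/11329 + 34955/19024 = -158240021/215522896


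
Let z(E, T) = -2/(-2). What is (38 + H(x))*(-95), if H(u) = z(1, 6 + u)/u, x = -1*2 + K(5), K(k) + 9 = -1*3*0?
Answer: -39615/11 ≈ -3601.4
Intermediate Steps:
z(E, T) = 1 (z(E, T) = -2*(-½) = 1)
K(k) = -9 (K(k) = -9 - 1*3*0 = -9 - 3*0 = -9 + 0 = -9)
x = -11 (x = -1*2 - 9 = -2 - 9 = -11)
H(u) = 1/u
(38 + H(x))*(-95) = (38 + 1/(-11))*(-95) = (38 - 1/11)*(-95) = (417/11)*(-95) = -39615/11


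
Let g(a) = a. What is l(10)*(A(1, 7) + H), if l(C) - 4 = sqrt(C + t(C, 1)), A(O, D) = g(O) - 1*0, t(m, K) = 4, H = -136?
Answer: -540 - 135*sqrt(14) ≈ -1045.1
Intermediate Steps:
A(O, D) = O (A(O, D) = O - 1*0 = O + 0 = O)
l(C) = 4 + sqrt(4 + C) (l(C) = 4 + sqrt(C + 4) = 4 + sqrt(4 + C))
l(10)*(A(1, 7) + H) = (4 + sqrt(4 + 10))*(1 - 136) = (4 + sqrt(14))*(-135) = -540 - 135*sqrt(14)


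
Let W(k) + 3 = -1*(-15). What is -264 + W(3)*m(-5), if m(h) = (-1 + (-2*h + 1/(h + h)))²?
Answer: 17163/25 ≈ 686.52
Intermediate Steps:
W(k) = 12 (W(k) = -3 - 1*(-15) = -3 + 15 = 12)
m(h) = (-1 + 1/(2*h) - 2*h)² (m(h) = (-1 + (-2*h + 1/(2*h)))² = (-1 + (1/(2*h) - 2*h))² = (-1 + 1/(2*h) - 2*h)²)
-264 + W(3)*m(-5) = -264 + 12*((¼)*(-1 + 2*(-5) + 4*(-5)²)²/(-5)²) = -264 + 12*((¼)*(1/25)*(-1 - 10 + 4*25)²) = -264 + 12*((¼)*(1/25)*(-1 - 10 + 100)²) = -264 + 12*((¼)*(1/25)*89²) = -264 + 12*((¼)*(1/25)*7921) = -264 + 12*(7921/100) = -264 + 23763/25 = 17163/25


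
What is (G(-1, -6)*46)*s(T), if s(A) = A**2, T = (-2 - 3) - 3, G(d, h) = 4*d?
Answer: -11776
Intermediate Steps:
T = -8 (T = -5 - 3 = -8)
(G(-1, -6)*46)*s(T) = ((4*(-1))*46)*(-8)**2 = -4*46*64 = -184*64 = -11776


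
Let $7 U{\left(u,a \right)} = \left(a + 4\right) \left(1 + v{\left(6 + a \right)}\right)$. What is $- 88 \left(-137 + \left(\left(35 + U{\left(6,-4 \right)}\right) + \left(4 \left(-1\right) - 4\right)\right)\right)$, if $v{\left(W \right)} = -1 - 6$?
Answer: $9680$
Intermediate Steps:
$v{\left(W \right)} = -7$ ($v{\left(W \right)} = -1 - 6 = -7$)
$U{\left(u,a \right)} = - \frac{24}{7} - \frac{6 a}{7}$ ($U{\left(u,a \right)} = \frac{\left(a + 4\right) \left(1 - 7\right)}{7} = \frac{\left(4 + a\right) \left(-6\right)}{7} = \frac{-24 - 6 a}{7} = - \frac{24}{7} - \frac{6 a}{7}$)
$- 88 \left(-137 + \left(\left(35 + U{\left(6,-4 \right)}\right) + \left(4 \left(-1\right) - 4\right)\right)\right) = - 88 \left(-137 + \left(\left(35 - 0\right) + \left(4 \left(-1\right) - 4\right)\right)\right) = - 88 \left(-137 + \left(\left(35 + \left(- \frac{24}{7} + \frac{24}{7}\right)\right) - 8\right)\right) = - 88 \left(-137 + \left(\left(35 + 0\right) - 8\right)\right) = - 88 \left(-137 + \left(35 - 8\right)\right) = - 88 \left(-137 + 27\right) = \left(-88\right) \left(-110\right) = 9680$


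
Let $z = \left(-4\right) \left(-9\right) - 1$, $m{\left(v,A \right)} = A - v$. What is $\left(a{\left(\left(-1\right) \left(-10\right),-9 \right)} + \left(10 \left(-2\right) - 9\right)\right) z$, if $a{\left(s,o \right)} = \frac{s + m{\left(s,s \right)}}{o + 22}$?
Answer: $- \frac{12845}{13} \approx -988.08$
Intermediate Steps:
$z = 35$ ($z = 36 - 1 = 35$)
$a{\left(s,o \right)} = \frac{s}{22 + o}$ ($a{\left(s,o \right)} = \frac{s + \left(s - s\right)}{o + 22} = \frac{s + 0}{22 + o} = \frac{s}{22 + o}$)
$\left(a{\left(\left(-1\right) \left(-10\right),-9 \right)} + \left(10 \left(-2\right) - 9\right)\right) z = \left(\frac{\left(-1\right) \left(-10\right)}{22 - 9} + \left(10 \left(-2\right) - 9\right)\right) 35 = \left(\frac{10}{13} - 29\right) 35 = \left(- \frac{367}{13}\right) 35 = - \frac{12845}{13}$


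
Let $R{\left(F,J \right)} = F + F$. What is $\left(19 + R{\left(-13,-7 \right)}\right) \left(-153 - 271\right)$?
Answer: $2968$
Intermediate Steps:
$R{\left(F,J \right)} = 2 F$
$\left(19 + R{\left(-13,-7 \right)}\right) \left(-153 - 271\right) = \left(19 + 2 \left(-13\right)\right) \left(-153 - 271\right) = \left(19 - 26\right) \left(-424\right) = \left(-7\right) \left(-424\right) = 2968$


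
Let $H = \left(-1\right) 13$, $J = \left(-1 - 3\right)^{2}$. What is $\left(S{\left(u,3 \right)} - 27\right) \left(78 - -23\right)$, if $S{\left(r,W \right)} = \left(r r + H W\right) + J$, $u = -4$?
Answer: $-3434$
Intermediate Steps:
$J = 16$ ($J = \left(-4\right)^{2} = 16$)
$H = -13$
$S{\left(r,W \right)} = 16 + r^{2} - 13 W$ ($S{\left(r,W \right)} = \left(r r - 13 W\right) + 16 = \left(r^{2} - 13 W\right) + 16 = 16 + r^{2} - 13 W$)
$\left(S{\left(u,3 \right)} - 27\right) \left(78 - -23\right) = \left(\left(16 + \left(-4\right)^{2} - 39\right) - 27\right) \left(78 - -23\right) = \left(\left(16 + 16 - 39\right) - 27\right) \left(78 + 23\right) = \left(-7 - 27\right) 101 = \left(-34\right) 101 = -3434$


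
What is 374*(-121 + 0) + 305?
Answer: -44949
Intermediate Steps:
374*(-121 + 0) + 305 = 374*(-121) + 305 = -45254 + 305 = -44949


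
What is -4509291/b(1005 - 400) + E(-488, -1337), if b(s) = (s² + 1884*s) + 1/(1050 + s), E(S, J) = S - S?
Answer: -2487625535/830724492 ≈ -2.9945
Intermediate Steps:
E(S, J) = 0
b(s) = s² + 1/(1050 + s) + 1884*s
-4509291/b(1005 - 400) + E(-488, -1337) = -4509291*(1050 + (1005 - 400))/(1 + (1005 - 400)³ + 2934*(1005 - 400)² + 1978200*(1005 - 400)) + 0 = -4509291*(1050 + 605)/(1 + 605³ + 2934*605² + 1978200*605) + 0 = -4509291*1655/(1 + 221445125 + 2934*366025 + 1196811000) + 0 = -4509291*1655/(1 + 221445125 + 1073917350 + 1196811000) + 0 = -4509291/((1/1655)*2492173476) + 0 = -4509291/2492173476/1655 + 0 = -4509291*1655/2492173476 + 0 = -2487625535/830724492 + 0 = -2487625535/830724492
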